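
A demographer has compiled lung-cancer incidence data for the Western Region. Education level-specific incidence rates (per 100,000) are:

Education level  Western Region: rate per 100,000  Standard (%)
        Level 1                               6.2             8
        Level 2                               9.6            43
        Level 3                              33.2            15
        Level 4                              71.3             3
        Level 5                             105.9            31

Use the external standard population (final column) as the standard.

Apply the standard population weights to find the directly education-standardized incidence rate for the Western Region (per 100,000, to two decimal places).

Standard weights: 0.08, 0.43, 0.15, 0.03, 0.31.
Standardized rate: 0.0800×6.2 + 0.4300×9.6 + 0.1500×33.2 + 0.0300×71.3 + 0.3100×105.9 = 44.5720 per 100,000.

44.57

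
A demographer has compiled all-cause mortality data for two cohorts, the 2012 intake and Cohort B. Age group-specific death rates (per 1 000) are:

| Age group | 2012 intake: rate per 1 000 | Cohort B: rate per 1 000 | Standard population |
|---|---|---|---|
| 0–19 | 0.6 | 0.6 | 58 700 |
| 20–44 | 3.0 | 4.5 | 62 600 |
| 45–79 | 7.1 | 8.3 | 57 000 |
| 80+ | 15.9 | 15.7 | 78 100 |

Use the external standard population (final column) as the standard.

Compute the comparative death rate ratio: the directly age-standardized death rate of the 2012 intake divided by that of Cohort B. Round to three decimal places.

0.927

Standard total = 256 400; weights = 0.2289, 0.2441, 0.2223, 0.3046.
The 2012 intake: 0.2289×0.6 + 0.2441×3.0 + 0.2223×7.1 + 0.3046×15.9 = 7.2914 per 1 000.
Cohort B: 0.2289×0.6 + 0.2441×4.5 + 0.2223×8.3 + 0.3046×15.7 = 7.8635 per 1 000.
Ratio = 7.2914 ÷ 7.8635 = 0.92725.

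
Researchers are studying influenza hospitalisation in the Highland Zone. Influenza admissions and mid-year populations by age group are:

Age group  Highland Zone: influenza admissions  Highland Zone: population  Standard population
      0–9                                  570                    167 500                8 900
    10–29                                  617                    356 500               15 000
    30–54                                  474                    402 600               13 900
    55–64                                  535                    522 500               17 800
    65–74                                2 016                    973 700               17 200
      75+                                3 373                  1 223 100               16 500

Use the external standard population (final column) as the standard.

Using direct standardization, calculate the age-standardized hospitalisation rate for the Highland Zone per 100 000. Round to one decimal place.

192.6

Age-specific rates per 100 000 for the Highland Zone: 340.30, 173.07, 117.73, 102.39, 207.05, 275.77.
Standard total = 89 300; weights = 0.0997, 0.1680, 0.1557, 0.1993, 0.1926, 0.1848.
Standardized rate: 0.0997×340.30 + 0.1680×173.07 + 0.1557×117.73 + 0.1993×102.39 + 0.1926×207.05 + 0.1848×275.77 = 192.5564 per 100 000.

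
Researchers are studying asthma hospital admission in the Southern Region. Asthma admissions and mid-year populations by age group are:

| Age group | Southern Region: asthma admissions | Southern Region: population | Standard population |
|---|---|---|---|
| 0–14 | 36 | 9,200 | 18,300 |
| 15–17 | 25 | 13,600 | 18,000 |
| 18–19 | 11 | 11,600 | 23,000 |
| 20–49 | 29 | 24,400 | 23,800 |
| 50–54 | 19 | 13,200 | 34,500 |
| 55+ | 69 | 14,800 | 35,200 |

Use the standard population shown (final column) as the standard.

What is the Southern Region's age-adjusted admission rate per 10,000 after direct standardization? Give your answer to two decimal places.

Age-specific rates per 10,000 for the Southern Region: 39.13, 18.38, 9.48, 11.89, 14.39, 46.62.
Standard total = 152,800; weights = 0.1198, 0.1178, 0.1505, 0.1558, 0.2258, 0.2304.
Standardized rate: 0.1198×39.13 + 0.1178×18.38 + 0.1505×9.48 + 0.1558×11.89 + 0.2258×14.39 + 0.2304×46.62 = 24.1205 per 10,000.

24.12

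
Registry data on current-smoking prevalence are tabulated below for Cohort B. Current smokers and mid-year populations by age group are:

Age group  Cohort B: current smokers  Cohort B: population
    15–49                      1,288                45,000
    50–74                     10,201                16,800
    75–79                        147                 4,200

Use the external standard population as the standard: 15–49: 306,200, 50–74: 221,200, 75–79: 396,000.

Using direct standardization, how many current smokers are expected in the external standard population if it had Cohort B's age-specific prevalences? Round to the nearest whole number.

156937

Age-specific rates per 1,000 for Cohort B: 28.622, 607.202, 35.000.
Expected current smokers = Σ (standard pop × age-specific rate ÷ 1,000)
= 306,200×28.622/1,000 + 221,200×607.202/1,000 + 396,000×35.000/1,000
= 8764.12 + 134313.17 + 13860.00 = 156937.29.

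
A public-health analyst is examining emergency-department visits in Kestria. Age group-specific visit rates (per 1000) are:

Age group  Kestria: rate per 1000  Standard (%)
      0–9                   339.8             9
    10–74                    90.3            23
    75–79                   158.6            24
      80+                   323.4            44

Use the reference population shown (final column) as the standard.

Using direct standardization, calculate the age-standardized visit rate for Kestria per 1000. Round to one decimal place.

231.7

Standard weights: 0.09, 0.23, 0.24, 0.44.
Standardized rate: 0.0900×339.8 + 0.2300×90.3 + 0.2400×158.6 + 0.4400×323.4 = 231.7110 per 1000.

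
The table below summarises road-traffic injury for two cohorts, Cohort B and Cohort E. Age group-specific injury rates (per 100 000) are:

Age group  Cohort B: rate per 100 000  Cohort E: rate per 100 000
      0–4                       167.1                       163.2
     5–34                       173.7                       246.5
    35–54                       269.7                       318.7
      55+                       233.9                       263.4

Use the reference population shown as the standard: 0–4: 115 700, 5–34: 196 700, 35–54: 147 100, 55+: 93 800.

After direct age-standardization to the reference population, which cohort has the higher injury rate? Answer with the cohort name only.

Cohort E

Standard total = 553 300; weights = 0.2091, 0.3555, 0.2659, 0.1695.
Cohort B: 0.2091×167.1 + 0.3555×173.7 + 0.2659×269.7 + 0.1695×233.9 = 208.0480 per 100 000.
Cohort E: 0.2091×163.2 + 0.3555×246.5 + 0.2659×318.7 + 0.1695×263.4 = 251.1413 per 100 000.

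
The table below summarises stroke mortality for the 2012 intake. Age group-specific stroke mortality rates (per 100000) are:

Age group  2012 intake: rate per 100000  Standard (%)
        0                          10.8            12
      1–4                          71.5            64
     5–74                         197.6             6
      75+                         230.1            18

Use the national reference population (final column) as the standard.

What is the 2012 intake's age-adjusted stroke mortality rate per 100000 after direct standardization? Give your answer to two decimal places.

Standard weights: 0.12, 0.64, 0.06, 0.18.
Standardized rate: 0.1200×10.8 + 0.6400×71.5 + 0.0600×197.6 + 0.1800×230.1 = 100.3300 per 100000.

100.33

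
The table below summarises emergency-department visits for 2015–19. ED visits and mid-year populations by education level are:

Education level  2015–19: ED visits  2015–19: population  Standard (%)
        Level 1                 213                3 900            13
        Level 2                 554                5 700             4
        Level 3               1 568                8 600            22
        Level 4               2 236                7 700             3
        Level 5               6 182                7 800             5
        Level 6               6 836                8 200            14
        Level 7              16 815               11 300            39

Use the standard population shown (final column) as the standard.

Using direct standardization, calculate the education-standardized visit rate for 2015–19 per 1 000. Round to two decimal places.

Education-specific rates per 1 000 for 2015–19: 54.615, 97.193, 182.326, 290.390, 792.564, 833.659, 1488.053.
Standard weights: 0.13, 0.04, 0.22, 0.03, 0.05, 0.14, 0.39.
Standardized rate: 0.1300×54.615 + 0.0400×97.193 + 0.2200×182.326 + 0.0300×290.390 + 0.0500×792.564 + 0.1400×833.659 + 0.3900×1488.053 = 796.4921 per 1 000.

796.49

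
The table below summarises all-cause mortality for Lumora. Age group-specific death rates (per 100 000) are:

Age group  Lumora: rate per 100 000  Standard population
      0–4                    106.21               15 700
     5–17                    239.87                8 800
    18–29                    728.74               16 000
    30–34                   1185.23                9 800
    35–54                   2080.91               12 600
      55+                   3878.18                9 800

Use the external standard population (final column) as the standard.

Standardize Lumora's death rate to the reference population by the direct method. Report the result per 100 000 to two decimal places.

1255.56

Standard total = 72 700; weights = 0.2160, 0.1210, 0.2201, 0.1348, 0.1733, 0.1348.
Standardized rate: 0.2160×106.21 + 0.1210×239.87 + 0.2201×728.74 + 0.1348×1185.23 + 0.1733×2080.91 + 0.1348×3878.18 = 1255.5581 per 100 000.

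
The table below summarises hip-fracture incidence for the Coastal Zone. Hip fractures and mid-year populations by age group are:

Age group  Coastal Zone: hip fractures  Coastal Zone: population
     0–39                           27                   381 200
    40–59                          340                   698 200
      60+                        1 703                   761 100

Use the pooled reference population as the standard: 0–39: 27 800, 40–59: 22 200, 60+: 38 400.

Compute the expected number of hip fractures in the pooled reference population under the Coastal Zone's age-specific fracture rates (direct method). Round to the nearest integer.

Age-specific rates per 100 000 for the Coastal Zone: 7.08, 48.70, 223.76.
Expected hip fractures = Σ (standard pop × age-specific rate ÷ 100 000)
= 27 800×7.08/100 000 + 22 200×48.70/100 000 + 38 400×223.76/100 000
= 1.97 + 10.81 + 85.92 = 98.70.

99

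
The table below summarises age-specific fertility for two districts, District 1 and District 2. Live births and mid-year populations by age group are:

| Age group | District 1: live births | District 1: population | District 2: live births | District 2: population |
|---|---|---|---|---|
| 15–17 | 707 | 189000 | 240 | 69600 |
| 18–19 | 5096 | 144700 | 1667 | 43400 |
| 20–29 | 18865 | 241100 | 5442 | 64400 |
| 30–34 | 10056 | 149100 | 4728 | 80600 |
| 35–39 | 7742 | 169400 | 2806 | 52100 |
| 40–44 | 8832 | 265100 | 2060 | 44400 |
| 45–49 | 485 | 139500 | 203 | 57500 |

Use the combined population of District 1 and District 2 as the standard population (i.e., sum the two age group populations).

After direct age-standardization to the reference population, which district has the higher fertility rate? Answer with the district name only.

Age-specific rates per 1000 for District 1: 3.741, 35.218, 78.246, 67.445, 45.702, 33.316, 3.477.
For District 2: 3.448, 38.410, 84.503, 58.660, 53.858, 46.396, 3.530.
Combined standard total = 1709900; weights = 0.1512, 0.1100, 0.1787, 0.1343, 0.1295, 0.1810, 0.1152.
District 1: 0.1512×3.741 + 0.1100×35.218 + 0.1787×78.246 + 0.1343×67.445 + 0.1295×45.702 + 0.1810×33.316 + 0.1152×3.477 = 39.8310 per 1000.
District 2: 0.1512×3.448 + 0.1100×38.410 + 0.1787×84.503 + 0.1343×58.660 + 0.1295×53.858 + 0.1810×46.396 + 0.1152×3.530 = 43.5062 per 1000.

District 2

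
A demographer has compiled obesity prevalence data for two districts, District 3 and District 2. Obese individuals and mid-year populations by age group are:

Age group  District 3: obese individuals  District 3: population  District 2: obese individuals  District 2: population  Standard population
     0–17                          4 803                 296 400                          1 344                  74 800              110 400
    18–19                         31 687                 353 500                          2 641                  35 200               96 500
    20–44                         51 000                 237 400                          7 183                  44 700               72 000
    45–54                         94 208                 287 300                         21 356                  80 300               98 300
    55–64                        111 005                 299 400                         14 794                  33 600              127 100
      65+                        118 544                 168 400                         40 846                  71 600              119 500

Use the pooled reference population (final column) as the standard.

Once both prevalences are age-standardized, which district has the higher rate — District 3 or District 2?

Age-specific rates per 1 000 for District 3: 16.204, 89.638, 214.827, 327.908, 370.758, 703.943.
For District 2: 17.968, 75.028, 160.694, 265.953, 440.298, 570.475.
Standard total = 623 800; weights = 0.1770, 0.1547, 0.1154, 0.1576, 0.2038, 0.1916.
District 3: 0.1770×16.204 + 0.1547×89.638 + 0.1154×214.827 + 0.1576×327.908 + 0.2038×370.758 + 0.1916×703.943 = 303.5981 per 1 000.
District 2: 0.1770×17.968 + 0.1547×75.028 + 0.1154×160.694 + 0.1576×265.953 + 0.2038×440.298 + 0.1916×570.475 = 274.2394 per 1 000.
The crude rates (250.39 vs 259.15) would put District 2 higher, but that reflects its age composition; once standardized to a common age structure, District 3 has the higher underlying rate.

District 3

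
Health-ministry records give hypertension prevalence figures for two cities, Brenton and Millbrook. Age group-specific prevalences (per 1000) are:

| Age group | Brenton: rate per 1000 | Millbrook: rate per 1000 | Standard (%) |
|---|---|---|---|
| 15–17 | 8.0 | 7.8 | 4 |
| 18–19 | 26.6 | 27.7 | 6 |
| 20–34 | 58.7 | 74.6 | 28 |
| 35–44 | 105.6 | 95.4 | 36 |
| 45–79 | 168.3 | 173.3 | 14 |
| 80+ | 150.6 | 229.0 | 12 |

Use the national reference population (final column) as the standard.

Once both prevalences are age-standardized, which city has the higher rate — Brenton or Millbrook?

Standard weights: 0.04, 0.06, 0.28, 0.36, 0.14, 0.12.
Brenton: 0.0400×8.0 + 0.0600×26.6 + 0.2800×58.7 + 0.3600×105.6 + 0.1400×168.3 + 0.1200×150.6 = 98.0020 per 1000.
Millbrook: 0.0400×7.8 + 0.0600×27.7 + 0.2800×74.6 + 0.3600×95.4 + 0.1400×173.3 + 0.1200×229.0 = 108.9480 per 1000.

Millbrook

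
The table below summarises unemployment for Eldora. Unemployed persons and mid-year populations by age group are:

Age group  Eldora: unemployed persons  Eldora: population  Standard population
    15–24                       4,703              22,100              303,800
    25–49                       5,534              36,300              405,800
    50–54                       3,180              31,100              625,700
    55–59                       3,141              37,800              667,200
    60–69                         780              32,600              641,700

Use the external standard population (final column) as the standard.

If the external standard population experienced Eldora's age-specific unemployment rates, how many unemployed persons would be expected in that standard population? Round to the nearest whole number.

261288

Age-specific rates per 1,000 for Eldora: 212.805, 152.452, 102.251, 83.095, 23.926.
Expected unemployed persons = Σ (standard pop × age-specific rate ÷ 1,000)
= 303,800×212.805/1,000 + 405,800×152.452/1,000 + 625,700×102.251/1,000 + 667,200×83.095/1,000 + 641,700×23.926/1,000
= 64650.29 + 61864.94 + 63978.33 + 55441.14 + 15353.56 = 261288.26.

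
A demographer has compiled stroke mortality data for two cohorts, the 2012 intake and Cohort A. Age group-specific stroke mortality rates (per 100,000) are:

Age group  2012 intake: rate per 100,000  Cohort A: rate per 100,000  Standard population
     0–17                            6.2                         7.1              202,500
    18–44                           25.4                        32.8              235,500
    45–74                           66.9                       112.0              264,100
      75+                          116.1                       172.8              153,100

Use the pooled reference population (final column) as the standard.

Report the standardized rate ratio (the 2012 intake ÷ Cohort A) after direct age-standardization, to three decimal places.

Standard total = 855,200; weights = 0.2368, 0.2754, 0.3088, 0.1790.
The 2012 intake: 0.2368×6.2 + 0.2754×25.4 + 0.3088×66.9 + 0.1790×116.1 = 49.9069 per 100,000.
Cohort A: 0.2368×7.1 + 0.2754×32.8 + 0.3088×112.0 + 0.1790×172.8 = 76.2360 per 100,000.
Ratio = 49.9069 ÷ 76.2360 = 0.65464.

0.655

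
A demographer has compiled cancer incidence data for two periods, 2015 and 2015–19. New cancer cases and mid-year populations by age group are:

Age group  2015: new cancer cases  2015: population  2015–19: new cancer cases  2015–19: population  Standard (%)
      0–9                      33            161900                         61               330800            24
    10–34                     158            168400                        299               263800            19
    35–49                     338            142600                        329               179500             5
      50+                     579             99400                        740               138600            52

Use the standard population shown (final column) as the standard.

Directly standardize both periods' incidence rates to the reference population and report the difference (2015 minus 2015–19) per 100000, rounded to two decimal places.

Age-specific rates per 100000 for 2015: 20.38, 93.82, 237.03, 582.49.
For 2015–19: 18.44, 113.34, 183.29, 533.91.
Standard weights: 0.24, 0.19, 0.05, 0.52.
2015: 0.2400×20.38 + 0.1900×93.82 + 0.0500×237.03 + 0.5200×582.49 = 337.4672 per 100000.
2015–19: 0.2400×18.44 + 0.1900×113.34 + 0.0500×183.29 + 0.5200×533.91 = 312.7587 per 100000.
Difference = 337.4672 − 312.7587 = 24.7085.

24.71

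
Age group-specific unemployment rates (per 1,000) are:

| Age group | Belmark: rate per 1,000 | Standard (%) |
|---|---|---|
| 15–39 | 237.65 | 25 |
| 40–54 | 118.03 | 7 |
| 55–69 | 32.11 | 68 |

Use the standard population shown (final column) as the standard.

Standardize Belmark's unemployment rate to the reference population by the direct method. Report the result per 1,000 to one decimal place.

89.5

Standard weights: 0.25, 0.07, 0.68.
Standardized rate: 0.2500×237.65 + 0.0700×118.03 + 0.6800×32.11 = 89.5094 per 1,000.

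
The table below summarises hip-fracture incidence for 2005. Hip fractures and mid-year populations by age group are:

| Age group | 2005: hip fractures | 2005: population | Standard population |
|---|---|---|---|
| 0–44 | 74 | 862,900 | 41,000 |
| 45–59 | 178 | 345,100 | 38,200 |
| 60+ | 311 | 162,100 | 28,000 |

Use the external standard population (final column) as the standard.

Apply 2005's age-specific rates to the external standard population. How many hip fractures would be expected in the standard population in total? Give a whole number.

77

Age-specific rates per 100,000 for 2005: 8.58, 51.58, 191.86.
Expected hip fractures = Σ (standard pop × age-specific rate ÷ 100,000)
= 41,000×8.58/100,000 + 38,200×51.58/100,000 + 28,000×191.86/100,000
= 3.52 + 19.70 + 53.72 = 76.94.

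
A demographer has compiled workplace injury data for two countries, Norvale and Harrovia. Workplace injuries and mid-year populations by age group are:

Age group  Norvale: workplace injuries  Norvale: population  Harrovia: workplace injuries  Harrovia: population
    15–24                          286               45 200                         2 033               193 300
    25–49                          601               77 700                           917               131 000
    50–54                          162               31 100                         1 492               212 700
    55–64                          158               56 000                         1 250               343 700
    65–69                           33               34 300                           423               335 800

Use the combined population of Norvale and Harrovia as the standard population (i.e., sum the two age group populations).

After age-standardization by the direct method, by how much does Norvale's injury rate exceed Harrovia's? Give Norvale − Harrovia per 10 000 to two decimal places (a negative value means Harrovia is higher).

-11.79

Age-specific rates per 10 000 for Norvale: 63.27, 77.35, 52.09, 28.21, 9.62.
For Harrovia: 105.17, 70.00, 70.15, 36.37, 12.60.
Combined standard total = 1 460 800; weights = 0.1633, 0.1429, 0.1669, 0.2736, 0.2534.
Norvale: 0.1633×63.27 + 0.1429×77.35 + 0.1669×52.09 + 0.2736×28.21 + 0.2534×9.62 = 40.2322 per 10 000.
Harrovia: 0.1633×105.17 + 0.1429×70.00 + 0.1669×70.15 + 0.2736×36.37 + 0.2534×12.60 = 52.0216 per 10 000.
Difference = 40.2322 − 52.0216 = -11.7894.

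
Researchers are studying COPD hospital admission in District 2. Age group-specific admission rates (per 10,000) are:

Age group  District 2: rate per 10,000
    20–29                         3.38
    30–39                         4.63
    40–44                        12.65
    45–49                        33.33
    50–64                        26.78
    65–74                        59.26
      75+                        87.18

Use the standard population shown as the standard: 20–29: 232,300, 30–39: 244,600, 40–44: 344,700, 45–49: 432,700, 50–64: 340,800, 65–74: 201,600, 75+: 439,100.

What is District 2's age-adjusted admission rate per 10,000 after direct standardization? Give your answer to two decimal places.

35.81

Standard total = 2,235,800; weights = 0.1039, 0.1094, 0.1542, 0.1935, 0.1524, 0.0902, 0.1964.
Standardized rate: 0.1039×3.38 + 0.1094×4.63 + 0.1542×12.65 + 0.1935×33.33 + 0.1524×26.78 + 0.0902×59.26 + 0.1964×87.18 = 35.8056 per 10,000.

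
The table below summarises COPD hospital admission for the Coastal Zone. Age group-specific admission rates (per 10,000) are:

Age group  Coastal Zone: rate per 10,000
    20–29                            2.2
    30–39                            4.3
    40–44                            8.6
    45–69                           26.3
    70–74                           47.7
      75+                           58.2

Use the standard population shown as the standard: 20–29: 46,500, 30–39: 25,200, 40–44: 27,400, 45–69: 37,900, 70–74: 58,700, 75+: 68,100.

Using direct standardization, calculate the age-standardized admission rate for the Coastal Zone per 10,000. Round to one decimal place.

31.1

Standard total = 263,800; weights = 0.1763, 0.0955, 0.1039, 0.1437, 0.2225, 0.2582.
Standardized rate: 0.1763×2.2 + 0.0955×4.3 + 0.1039×8.6 + 0.1437×26.3 + 0.2225×47.7 + 0.2582×58.2 = 31.1087 per 10,000.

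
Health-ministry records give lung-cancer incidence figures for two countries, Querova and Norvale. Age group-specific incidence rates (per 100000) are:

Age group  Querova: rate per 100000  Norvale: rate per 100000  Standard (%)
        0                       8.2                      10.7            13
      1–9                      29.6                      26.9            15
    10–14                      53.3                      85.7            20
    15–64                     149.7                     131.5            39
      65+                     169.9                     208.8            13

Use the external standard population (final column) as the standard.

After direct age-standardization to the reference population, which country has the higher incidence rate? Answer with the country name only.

Standard weights: 0.13, 0.15, 0.20, 0.39, 0.13.
Querova: 0.1300×8.2 + 0.1500×29.6 + 0.2000×53.3 + 0.3900×149.7 + 0.1300×169.9 = 96.6360 per 100000.
Norvale: 0.1300×10.7 + 0.1500×26.9 + 0.2000×85.7 + 0.3900×131.5 + 0.1300×208.8 = 100.9950 per 100000.

Norvale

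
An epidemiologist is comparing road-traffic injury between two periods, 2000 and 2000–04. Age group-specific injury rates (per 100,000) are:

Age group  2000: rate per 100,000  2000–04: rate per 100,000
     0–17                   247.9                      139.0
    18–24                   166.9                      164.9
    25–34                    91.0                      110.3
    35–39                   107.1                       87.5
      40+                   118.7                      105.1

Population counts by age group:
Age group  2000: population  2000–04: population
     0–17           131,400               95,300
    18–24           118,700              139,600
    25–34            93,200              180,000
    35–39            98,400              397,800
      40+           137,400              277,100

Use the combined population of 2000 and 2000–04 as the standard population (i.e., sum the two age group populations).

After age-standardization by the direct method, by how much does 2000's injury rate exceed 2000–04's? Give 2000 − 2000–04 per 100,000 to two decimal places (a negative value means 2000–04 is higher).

Combined standard total = 1,668,900; weights = 0.1358, 0.1548, 0.1637, 0.2973, 0.2484.
2000: 0.1358×247.9 + 0.1548×166.9 + 0.1637×91.0 + 0.2973×107.1 + 0.2484×118.7 = 135.7269 per 100,000.
2000–04: 0.1358×139.0 + 0.1548×164.9 + 0.1637×110.3 + 0.2973×87.5 + 0.2484×105.1 = 114.5787 per 100,000.
Difference = 135.7269 − 114.5787 = 21.1482.

21.15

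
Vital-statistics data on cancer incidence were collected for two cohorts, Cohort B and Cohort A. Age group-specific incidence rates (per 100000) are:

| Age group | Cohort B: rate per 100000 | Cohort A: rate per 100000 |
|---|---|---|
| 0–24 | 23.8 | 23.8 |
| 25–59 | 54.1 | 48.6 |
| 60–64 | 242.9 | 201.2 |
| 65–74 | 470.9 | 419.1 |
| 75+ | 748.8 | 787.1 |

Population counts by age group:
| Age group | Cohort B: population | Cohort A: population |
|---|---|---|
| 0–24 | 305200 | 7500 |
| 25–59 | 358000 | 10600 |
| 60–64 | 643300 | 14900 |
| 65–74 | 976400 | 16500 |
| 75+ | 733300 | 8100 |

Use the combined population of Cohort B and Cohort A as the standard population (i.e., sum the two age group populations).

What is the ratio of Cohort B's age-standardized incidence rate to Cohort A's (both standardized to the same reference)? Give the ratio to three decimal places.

Combined standard total = 3073800; weights = 0.1017, 0.1199, 0.2141, 0.3230, 0.2412.
Cohort B: 0.1017×23.8 + 0.1199×54.1 + 0.2141×242.9 + 0.3230×470.9 + 0.2412×748.8 = 393.6421 per 100000.
Cohort A: 0.1017×23.8 + 0.1199×48.6 + 0.2141×201.2 + 0.3230×419.1 + 0.2412×787.1 = 376.5588 per 100000.
Ratio = 393.6421 ÷ 376.5588 = 1.04537.

1.045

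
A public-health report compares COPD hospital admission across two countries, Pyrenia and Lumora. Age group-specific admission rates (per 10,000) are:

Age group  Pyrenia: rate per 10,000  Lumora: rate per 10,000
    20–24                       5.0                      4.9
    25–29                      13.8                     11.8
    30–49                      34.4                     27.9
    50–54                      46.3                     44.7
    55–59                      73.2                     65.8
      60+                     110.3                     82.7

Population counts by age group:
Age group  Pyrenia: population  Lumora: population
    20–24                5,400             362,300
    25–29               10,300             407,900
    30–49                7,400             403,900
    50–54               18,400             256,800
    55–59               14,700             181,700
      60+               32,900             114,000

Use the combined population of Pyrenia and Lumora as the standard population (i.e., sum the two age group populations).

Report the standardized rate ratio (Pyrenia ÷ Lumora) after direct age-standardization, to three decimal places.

Combined standard total = 1,815,700; weights = 0.2025, 0.2303, 0.2265, 0.1516, 0.1082, 0.0809.
Pyrenia: 0.2025×5.0 + 0.2303×13.8 + 0.2265×34.4 + 0.1516×46.3 + 0.1082×73.2 + 0.0809×110.3 = 35.8428 per 10,000.
Lumora: 0.2025×4.9 + 0.2303×11.8 + 0.2265×27.9 + 0.1516×44.7 + 0.1082×65.8 + 0.0809×82.7 = 30.6135 per 10,000.
Ratio = 35.8428 ÷ 30.6135 = 1.17081.

1.171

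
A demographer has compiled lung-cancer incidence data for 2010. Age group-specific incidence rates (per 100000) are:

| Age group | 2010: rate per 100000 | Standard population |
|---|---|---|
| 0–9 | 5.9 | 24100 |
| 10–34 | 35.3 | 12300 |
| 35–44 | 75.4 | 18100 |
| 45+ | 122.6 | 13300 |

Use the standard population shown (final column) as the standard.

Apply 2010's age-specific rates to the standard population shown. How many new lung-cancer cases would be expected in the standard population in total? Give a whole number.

36

Expected new lung-cancer cases = Σ (standard pop × age-specific rate ÷ 100000)
= 24100×5.9/100000 + 12300×35.3/100000 + 18100×75.4/100000 + 13300×122.6/100000
= 1.42 + 4.34 + 13.65 + 16.31 = 35.72.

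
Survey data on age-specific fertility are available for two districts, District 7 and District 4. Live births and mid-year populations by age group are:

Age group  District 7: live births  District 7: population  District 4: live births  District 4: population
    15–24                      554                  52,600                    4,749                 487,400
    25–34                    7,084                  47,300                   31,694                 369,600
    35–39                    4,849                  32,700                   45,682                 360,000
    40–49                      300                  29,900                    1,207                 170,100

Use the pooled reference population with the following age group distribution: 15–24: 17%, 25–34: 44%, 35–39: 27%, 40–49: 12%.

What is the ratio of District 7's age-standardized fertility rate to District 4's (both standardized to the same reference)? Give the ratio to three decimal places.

1.462

Age-specific rates per 1,000 for District 7: 10.532, 149.767, 148.287, 10.033.
For District 4: 9.744, 85.752, 126.894, 7.096.
Standard weights: 0.17, 0.44, 0.27, 0.12.
District 7: 0.1700×10.532 + 0.4400×149.767 + 0.2700×148.287 + 0.1200×10.033 = 108.9298 per 1,000.
District 4: 0.1700×9.744 + 0.4400×85.752 + 0.2700×126.894 + 0.1200×7.096 = 74.5004 per 1,000.
Ratio = 108.9298 ÷ 74.5004 = 1.46214.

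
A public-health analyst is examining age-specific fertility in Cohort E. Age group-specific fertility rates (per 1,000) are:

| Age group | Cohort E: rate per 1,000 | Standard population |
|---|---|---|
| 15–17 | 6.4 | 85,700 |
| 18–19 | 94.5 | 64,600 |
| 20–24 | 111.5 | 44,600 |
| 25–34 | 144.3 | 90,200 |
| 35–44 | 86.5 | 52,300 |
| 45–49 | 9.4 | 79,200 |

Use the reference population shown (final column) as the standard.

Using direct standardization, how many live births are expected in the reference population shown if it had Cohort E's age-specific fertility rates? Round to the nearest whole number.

29910

Expected live births = Σ (standard pop × age-specific rate ÷ 1,000)
= 85,700×6.4/1,000 + 64,600×94.5/1,000 + 44,600×111.5/1,000 + 90,200×144.3/1,000 + 52,300×86.5/1,000 + 79,200×9.4/1,000
= 548.48 + 6104.70 + 4972.90 + 13015.86 + 4523.95 + 744.48 = 29910.37.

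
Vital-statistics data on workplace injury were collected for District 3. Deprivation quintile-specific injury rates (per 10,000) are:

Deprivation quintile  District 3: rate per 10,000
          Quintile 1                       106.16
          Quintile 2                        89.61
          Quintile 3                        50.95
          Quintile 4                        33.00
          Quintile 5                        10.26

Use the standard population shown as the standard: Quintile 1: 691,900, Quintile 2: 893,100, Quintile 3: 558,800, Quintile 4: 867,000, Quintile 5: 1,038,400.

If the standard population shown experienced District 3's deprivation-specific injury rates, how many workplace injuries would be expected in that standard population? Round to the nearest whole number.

22122

Expected workplace injuries = Σ (standard pop × deprivation-specific rate ÷ 10,000)
= 691,900×106.16/10,000 + 893,100×89.61/10,000 + 558,800×50.95/10,000 + 867,000×33.00/10,000 + 1,038,400×10.26/10,000
= 7345.21 + 8003.07 + 2847.09 + 2861.10 + 1065.40 = 22121.86.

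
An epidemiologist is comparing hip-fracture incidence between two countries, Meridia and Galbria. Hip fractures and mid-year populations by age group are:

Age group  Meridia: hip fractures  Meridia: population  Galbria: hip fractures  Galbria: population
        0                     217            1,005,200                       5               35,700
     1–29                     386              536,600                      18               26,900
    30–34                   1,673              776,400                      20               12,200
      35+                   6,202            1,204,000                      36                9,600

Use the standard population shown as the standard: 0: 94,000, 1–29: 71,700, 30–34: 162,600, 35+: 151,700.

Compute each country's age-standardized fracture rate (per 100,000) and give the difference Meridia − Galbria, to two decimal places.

Age-specific rates per 100,000 for Meridia: 21.59, 71.93, 215.48, 515.12.
For Galbria: 14.01, 66.91, 163.93, 375.00.
Standard total = 480,000; weights = 0.1958, 0.1494, 0.3387, 0.3160.
Meridia: 0.1958×21.59 + 0.1494×71.93 + 0.3387×215.48 + 0.3160×515.12 = 250.7654 per 100,000.
Galbria: 0.1958×14.01 + 0.1494×66.91 + 0.3387×163.93 + 0.3160×375.00 = 186.7865 per 100,000.
Difference = 250.7654 − 186.7865 = 63.9789.

63.98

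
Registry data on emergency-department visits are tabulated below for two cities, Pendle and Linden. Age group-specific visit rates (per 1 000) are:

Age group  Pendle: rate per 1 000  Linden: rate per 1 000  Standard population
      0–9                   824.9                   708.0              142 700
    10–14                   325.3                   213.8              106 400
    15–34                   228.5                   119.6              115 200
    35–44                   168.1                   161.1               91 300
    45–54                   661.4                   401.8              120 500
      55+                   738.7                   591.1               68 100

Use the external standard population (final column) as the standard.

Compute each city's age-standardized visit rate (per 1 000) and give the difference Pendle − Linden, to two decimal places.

128.94

Standard total = 644 200; weights = 0.2215, 0.1652, 0.1788, 0.1417, 0.1871, 0.1057.
Pendle: 0.2215×824.9 + 0.1652×325.3 + 0.1788×228.5 + 0.1417×168.1 + 0.1871×661.4 + 0.1057×738.7 = 502.9495 per 1 000.
Linden: 0.2215×708.0 + 0.1652×213.8 + 0.1788×119.6 + 0.1417×161.1 + 0.1871×401.8 + 0.1057×591.1 = 374.0097 per 1 000.
Difference = 502.9495 − 374.0097 = 128.9397.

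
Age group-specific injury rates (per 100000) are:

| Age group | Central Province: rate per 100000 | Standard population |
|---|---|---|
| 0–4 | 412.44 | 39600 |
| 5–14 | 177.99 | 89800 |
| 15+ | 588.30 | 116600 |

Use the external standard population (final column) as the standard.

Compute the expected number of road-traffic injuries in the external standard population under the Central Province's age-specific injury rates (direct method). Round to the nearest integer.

1009

Expected road-traffic injuries = Σ (standard pop × age-specific rate ÷ 100000)
= 39600×412.44/100000 + 89800×177.99/100000 + 116600×588.30/100000
= 163.33 + 159.84 + 685.96 = 1009.12.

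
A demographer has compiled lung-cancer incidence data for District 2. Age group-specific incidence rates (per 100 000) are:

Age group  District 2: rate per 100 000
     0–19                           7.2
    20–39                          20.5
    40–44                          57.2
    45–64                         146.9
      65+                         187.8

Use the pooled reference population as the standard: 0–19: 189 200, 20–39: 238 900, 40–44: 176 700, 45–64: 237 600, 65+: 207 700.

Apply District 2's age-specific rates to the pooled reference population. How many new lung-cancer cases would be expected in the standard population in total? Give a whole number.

Expected new lung-cancer cases = Σ (standard pop × age-specific rate ÷ 100 000)
= 189 200×7.2/100 000 + 238 900×20.5/100 000 + 176 700×57.2/100 000 + 237 600×146.9/100 000 + 207 700×187.8/100 000
= 13.62 + 48.97 + 101.07 + 349.03 + 390.06 = 902.76.

903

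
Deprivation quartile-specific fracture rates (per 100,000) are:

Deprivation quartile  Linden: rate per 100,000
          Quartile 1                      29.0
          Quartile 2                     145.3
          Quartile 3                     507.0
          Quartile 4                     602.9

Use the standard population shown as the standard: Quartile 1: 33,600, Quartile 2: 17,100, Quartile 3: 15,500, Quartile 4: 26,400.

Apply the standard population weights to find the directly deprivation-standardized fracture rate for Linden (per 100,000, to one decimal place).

Standard total = 92,600; weights = 0.3629, 0.1847, 0.1674, 0.2851.
Standardized rate: 0.3629×29.0 + 0.1847×145.3 + 0.1674×507.0 + 0.2851×602.9 = 294.1046 per 100,000.

294.1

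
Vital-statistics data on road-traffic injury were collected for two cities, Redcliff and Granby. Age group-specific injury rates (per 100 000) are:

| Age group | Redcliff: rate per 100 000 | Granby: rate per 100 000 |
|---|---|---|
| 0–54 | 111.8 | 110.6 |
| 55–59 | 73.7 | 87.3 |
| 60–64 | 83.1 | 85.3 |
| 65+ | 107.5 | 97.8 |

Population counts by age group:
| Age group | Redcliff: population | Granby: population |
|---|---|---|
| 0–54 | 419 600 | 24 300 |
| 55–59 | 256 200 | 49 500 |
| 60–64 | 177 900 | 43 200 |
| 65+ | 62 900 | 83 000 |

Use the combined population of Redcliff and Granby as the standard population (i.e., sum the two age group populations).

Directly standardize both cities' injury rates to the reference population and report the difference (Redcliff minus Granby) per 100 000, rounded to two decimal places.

-2.41

Combined standard total = 1 116 600; weights = 0.3975, 0.2738, 0.1980, 0.1307.
Redcliff: 0.3975×111.8 + 0.2738×73.7 + 0.1980×83.1 + 0.1307×107.5 = 95.1243 per 100 000.
Granby: 0.3975×110.6 + 0.2738×87.3 + 0.1980×85.3 + 0.1307×97.8 = 97.5388 per 100 000.
Difference = 95.1243 − 97.5388 = -2.4145.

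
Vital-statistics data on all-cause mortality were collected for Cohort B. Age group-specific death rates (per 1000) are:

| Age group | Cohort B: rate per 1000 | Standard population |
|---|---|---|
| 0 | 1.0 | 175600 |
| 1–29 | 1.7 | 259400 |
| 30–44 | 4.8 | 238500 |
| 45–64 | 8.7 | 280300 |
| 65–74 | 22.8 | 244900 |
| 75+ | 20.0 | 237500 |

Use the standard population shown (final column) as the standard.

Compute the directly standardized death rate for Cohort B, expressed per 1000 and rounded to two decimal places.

Standard total = 1436200; weights = 0.1223, 0.1806, 0.1661, 0.1952, 0.1705, 0.1654.
Standardized rate: 0.1223×1.0 + 0.1806×1.7 + 0.1661×4.8 + 0.1952×8.7 + 0.1705×22.8 + 0.1654×20.0 = 10.1196 per 1000.

10.12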